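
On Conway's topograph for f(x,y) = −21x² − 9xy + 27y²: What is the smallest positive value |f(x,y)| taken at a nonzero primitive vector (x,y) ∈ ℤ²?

descent: ρ → (27,9,-21)  [lands on river]
river: ρ → (-21,33,15)
river: ρ → (15,27,-27)
river: ρ → (-27,27,15)
river: ρ → (15,33,-21)
river: ρ → (-21,9,27)
river: ρ → (27,45,-3)
river: ρ → (-3,45,27)
closes: descent 1, river 8
min |a| on river = 3

3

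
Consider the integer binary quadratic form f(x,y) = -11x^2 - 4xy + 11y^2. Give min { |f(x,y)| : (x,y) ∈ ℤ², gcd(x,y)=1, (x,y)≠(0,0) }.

descent: ρ → (11,4,-11)  [lands on river]
river: ρ → (-11,18,4)
river: ρ → (4,22,-1)
river: ρ → (-1,22,4)
river: ρ → (4,18,-11)
river: ρ → (-11,4,11)
river: ρ → (11,18,-4)
river: ρ → (-4,22,1)
river: ρ → (1,22,-4)
river: ρ → (-4,18,11)
closes: descent 1, river 10
min |a| on river = 1

1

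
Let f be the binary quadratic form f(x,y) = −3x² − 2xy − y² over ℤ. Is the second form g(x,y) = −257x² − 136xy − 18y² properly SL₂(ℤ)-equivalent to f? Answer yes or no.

D₁ = -8, D₂ = -8
f is negative-definite; reduce −f:
−f: flip: (3,2,1)→(1,-2,3)
−f: translate: b→0 (≡-2 mod 2), so (1,-2,3)→(1,0,2)
−f: reduced (well bottom): (1,0,2) with a≤c, −a<b≤a
flip sign back: reduced form of f is (-1,0,-2)
g is negative-definite; reduce −g:
−g: flip: (257,136,18)→(18,-136,257)
−g: translate: b→8 (≡-136 mod 36), so (18,-136,257)→(18,8,1)
−g: flip: (18,8,1)→(1,-8,18)
−g: translate: b→0 (≡-8 mod 2), so (1,-8,18)→(1,0,2)
−g: reduced (well bottom): (1,0,2) with a≤c, −a<b≤a
flip sign back: reduced form of g is (-1,0,-2)
reduced forms (-1, 0, -2) vs (-1, 0, -2) ⇒ equivalent

yes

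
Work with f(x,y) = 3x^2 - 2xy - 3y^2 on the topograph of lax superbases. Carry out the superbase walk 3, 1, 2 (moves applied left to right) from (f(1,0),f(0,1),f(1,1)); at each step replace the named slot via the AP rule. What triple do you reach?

start (3,-3,-2) = (f(1,0),f(0,1),f(1,1))
replace slot 3: 2·(3+(-3)) − (-2) = 2 → (3,-3,2)
replace slot 1: 2·((-3)+2) − 3 = -5 → (-5,-3,2)
replace slot 2: 2·((-5)+2) − (-3) = -3 → (-5,-3,2)

-5,-3,2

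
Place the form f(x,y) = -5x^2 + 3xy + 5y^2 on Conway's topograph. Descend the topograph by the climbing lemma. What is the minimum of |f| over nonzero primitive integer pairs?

river: ρ → (5,7,-3)
river: ρ → (-3,5,7)
river: ρ → (7,9,-1)
river: ρ → (-1,9,7)
river: ρ → (7,5,-3)
river: ρ → (-3,7,5)
river: ρ → (5,3,-5)
river: ρ → (-5,7,3)
river: ρ → (3,5,-7)
river: ρ → (-7,9,1)
river: ρ → (1,9,-7)
river: ρ → (-7,5,3)
river: ρ → (3,7,-5)
river: ρ → (-5,3,5)
closes: descent 0, river 14
min |a| on river = 1

1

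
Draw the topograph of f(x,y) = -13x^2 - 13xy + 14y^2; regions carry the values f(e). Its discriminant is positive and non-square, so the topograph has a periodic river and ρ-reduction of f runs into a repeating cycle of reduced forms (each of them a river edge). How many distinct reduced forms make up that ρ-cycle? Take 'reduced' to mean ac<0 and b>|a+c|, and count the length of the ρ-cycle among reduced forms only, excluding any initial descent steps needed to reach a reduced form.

D = 897, ⌊√D⌋ = 29
descent: ρ → (14,13,-13)  [lands on river]
river: ρ → (-13,13,14)
river: ρ → (14,15,-12)
river: ρ → (-12,9,17)
river: ρ → (17,25,-4)
river: ρ → (-4,23,23)
river: ρ → (23,23,-4)
river: ρ → (-4,25,17)
river: ρ → (17,9,-12)
river: ρ → (-12,15,14)
ρ-cycle length = 10 (tail of 1 descent step not counted)

10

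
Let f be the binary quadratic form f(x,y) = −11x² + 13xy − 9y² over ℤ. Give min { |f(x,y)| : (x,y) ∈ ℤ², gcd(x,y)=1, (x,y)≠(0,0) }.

translate: b→9 (≡-13 mod 22), so (11,-13,9)→(11,9,7)
flip: (11,9,7)→(7,-9,11)
translate: b→5 (≡-9 mod 14), so (7,-9,11)→(7,5,9)
reduced (well bottom): (7,5,9) with a≤c, −a<b≤a
well minimum |f| = |-7| = 7 (negative-definite)

7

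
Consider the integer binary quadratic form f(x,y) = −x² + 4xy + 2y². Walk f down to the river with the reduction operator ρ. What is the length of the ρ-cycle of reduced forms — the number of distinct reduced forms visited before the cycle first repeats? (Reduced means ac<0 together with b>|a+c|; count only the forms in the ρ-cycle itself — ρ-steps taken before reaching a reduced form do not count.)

D = 24, ⌊√D⌋ = 4
river: ρ → (2,4,-1)
river: ρ → (-1,4,2)
ρ-cycle length = 2 (tail of 0 descent steps not counted)

2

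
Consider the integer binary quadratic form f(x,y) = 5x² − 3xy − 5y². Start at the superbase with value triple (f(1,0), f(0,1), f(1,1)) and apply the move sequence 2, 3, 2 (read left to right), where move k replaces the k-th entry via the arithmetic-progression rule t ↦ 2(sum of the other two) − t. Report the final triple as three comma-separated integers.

start (5,-5,-3) = (f(1,0),f(0,1),f(1,1))
replace slot 2: 2·(5+(-3)) − (-5) = 9 → (5,9,-3)
replace slot 3: 2·(5+9) − (-3) = 31 → (5,9,31)
replace slot 2: 2·(5+31) − 9 = 63 → (5,63,31)

5,63,31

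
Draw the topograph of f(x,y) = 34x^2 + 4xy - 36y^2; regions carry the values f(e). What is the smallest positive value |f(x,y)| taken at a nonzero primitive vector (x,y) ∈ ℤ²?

river: ρ → (-36,68,2)
river: ρ → (2,68,-36)
river: ρ → (-36,4,34)
river: ρ → (34,64,-6)
river: ρ → (-6,68,12)
river: ρ → (12,52,-46)
river: ρ → (-46,40,18)
river: ρ → (18,68,-4)
river: ρ → (-4,68,18)
river: ρ → (18,40,-46)
river: ρ → (-46,52,12)
river: ρ → (12,68,-6)
river: ρ → (-6,64,34)
river: ρ → (34,4,-36)
closes: descent 0, river 14
min |a| on river = 2

2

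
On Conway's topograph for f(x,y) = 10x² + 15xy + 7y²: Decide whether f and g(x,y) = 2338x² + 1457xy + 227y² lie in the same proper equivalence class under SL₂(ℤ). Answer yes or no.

D₁ = -55, D₂ = -55
f: translate: b→-5 (≡15 mod 20), so (10,15,7)→(10,-5,2)
f: flip: (10,-5,2)→(2,5,10)
f: translate: b→1 (≡5 mod 4), so (2,5,10)→(2,1,7)
f: reduced (well bottom): (2,1,7) with a≤c, −a<b≤a
g: flip: (2338,1457,227)→(227,-1457,2338)
g: translate: b→-95 (≡-1457 mod 454), so (227,-1457,2338)→(227,-95,10)
g: flip: (227,-95,10)→(10,95,227)
g: translate: b→-5 (≡95 mod 20), so (10,95,227)→(10,-5,2)
g: flip: (10,-5,2)→(2,5,10)
g: translate: b→1 (≡5 mod 4), so (2,5,10)→(2,1,7)
g: reduced (well bottom): (2,1,7) with a≤c, −a<b≤a
reduced forms (2, 1, 7) vs (2, 1, 7) ⇒ equivalent

yes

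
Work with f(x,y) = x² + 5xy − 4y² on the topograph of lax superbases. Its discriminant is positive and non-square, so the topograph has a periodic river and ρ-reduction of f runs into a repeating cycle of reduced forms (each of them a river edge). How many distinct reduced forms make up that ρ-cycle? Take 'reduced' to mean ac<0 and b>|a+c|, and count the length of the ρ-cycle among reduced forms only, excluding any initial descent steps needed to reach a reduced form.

D = 41, ⌊√D⌋ = 6
river: ρ → (-4,3,2)
river: ρ → (2,5,-2)
river: ρ → (-2,3,4)
river: ρ → (4,5,-1)
river: ρ → (-1,5,4)
river: ρ → (4,3,-2)
river: ρ → (-2,5,2)
river: ρ → (2,3,-4)
river: ρ → (-4,5,1)
river: ρ → (1,5,-4)
ρ-cycle length = 10 (tail of 0 descent steps not counted)

10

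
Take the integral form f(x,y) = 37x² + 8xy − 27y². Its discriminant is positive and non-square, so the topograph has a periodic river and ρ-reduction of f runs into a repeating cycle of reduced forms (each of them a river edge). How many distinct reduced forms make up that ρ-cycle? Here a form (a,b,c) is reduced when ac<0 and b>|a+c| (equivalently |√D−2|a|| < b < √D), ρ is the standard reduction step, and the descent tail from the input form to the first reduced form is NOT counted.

D = 4060, ⌊√D⌋ = 63
descent: ρ → (-27,46,18)  [lands on river]
river: ρ → (18,62,-3)
river: ρ → (-3,58,58)
river: ρ → (58,58,-3)
river: ρ → (-3,62,18)
river: ρ → (18,46,-27)
river: ρ → (-27,62,2)
river: ρ → (2,62,-27)
ρ-cycle length = 8 (tail of 1 descent step not counted)

8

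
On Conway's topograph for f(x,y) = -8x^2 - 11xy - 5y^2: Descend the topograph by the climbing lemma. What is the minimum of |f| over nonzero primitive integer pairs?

translate: b→-5 (≡11 mod 16), so (8,11,5)→(8,-5,2)
flip: (8,-5,2)→(2,5,8)
translate: b→1 (≡5 mod 4), so (2,5,8)→(2,1,5)
reduced (well bottom): (2,1,5) with a≤c, −a<b≤a
well minimum |f| = |-2| = 2 (negative-definite)

2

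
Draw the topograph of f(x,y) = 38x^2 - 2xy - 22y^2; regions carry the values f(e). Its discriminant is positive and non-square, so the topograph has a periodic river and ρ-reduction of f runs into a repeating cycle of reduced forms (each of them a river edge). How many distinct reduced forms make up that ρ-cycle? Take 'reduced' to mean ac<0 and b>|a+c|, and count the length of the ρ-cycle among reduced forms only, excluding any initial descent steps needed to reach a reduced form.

D = 3348, ⌊√D⌋ = 57
descent: ρ → (-22,46,14)  [lands on river]
river: ρ → (14,38,-34)
river: ρ → (-34,30,18)
river: ρ → (18,42,-22)
ρ-cycle length = 4 (tail of 1 descent step not counted)

4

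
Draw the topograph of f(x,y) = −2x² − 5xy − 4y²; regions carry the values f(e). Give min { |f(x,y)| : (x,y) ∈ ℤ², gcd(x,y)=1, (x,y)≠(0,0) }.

translate: b→1 (≡5 mod 4), so (2,5,4)→(2,1,1)
flip: (2,1,1)→(1,-1,2)
translate: b→1 (≡-1 mod 2), so (1,-1,2)→(1,1,2)
reduced (well bottom): (1,1,2) with a≤c, −a<b≤a
well minimum |f| = |-1| = 1 (negative-definite)

1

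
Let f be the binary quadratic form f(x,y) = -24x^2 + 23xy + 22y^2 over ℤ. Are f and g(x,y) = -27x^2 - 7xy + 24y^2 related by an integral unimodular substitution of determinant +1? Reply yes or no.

D₁ = 2641, D₂ = 2641
river cycle of f (length 82): (22, 21, -25), (-25, 29, 18), (18, 43, -11), (-11, 45, 14), (14, 39, -20), (-20, 41, 12), (12, 31, -35), (-35, 39, 8), (8, 41, -30), (-30, 19, 19), … (72 more)
river cycle of g (length 82): (24, 7, -27), (-27, 47, 4), (4, 49, -15), (-15, 41, 16), (16, 23, -33), (-33, 43, 6), (6, 41, -40), (-40, 39, 7), (7, 45, -22), (-22, 43, 9), … (72 more)
cycles differ ⇒ inequivalent

no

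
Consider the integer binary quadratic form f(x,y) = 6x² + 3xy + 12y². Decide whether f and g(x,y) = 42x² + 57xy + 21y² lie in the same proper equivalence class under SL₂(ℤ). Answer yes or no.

D₁ = -279, D₂ = -279
f: reduced (well bottom): (6,3,12) with a≤c, −a<b≤a
g: translate: b→-27 (≡57 mod 84), so (42,57,21)→(42,-27,6)
g: flip: (42,-27,6)→(6,27,42)
g: translate: b→3 (≡27 mod 12), so (6,27,42)→(6,3,12)
g: reduced (well bottom): (6,3,12) with a≤c, −a<b≤a
reduced forms (6, 3, 12) vs (6, 3, 12) ⇒ equivalent

yes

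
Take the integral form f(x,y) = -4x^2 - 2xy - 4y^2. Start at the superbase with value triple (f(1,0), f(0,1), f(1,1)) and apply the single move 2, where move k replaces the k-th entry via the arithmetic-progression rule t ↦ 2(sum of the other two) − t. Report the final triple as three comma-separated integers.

start (-4,-4,-10) = (f(1,0),f(0,1),f(1,1))
replace slot 2: 2·((-4)+(-10)) − (-4) = -24 → (-4,-24,-10)

-4,-24,-10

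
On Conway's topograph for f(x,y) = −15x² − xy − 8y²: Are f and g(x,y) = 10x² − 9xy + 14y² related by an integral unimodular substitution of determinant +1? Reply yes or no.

D₁ = -479, D₂ = -479
f is negative-definite; reduce −f:
−f: flip: (15,1,8)→(8,-1,15)
−f: reduced (well bottom): (8,-1,15) with a≤c, −a<b≤a
flip sign back: reduced form of f is (-8,1,-15)
g: reduced (well bottom): (10,-9,14) with a≤c, −a<b≤a
reduced forms (-8, 1, -15) vs (10, -9, 14) ⇒ inequivalent

no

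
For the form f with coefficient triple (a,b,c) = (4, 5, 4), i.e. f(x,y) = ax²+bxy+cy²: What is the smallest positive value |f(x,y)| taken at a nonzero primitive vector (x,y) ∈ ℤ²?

translate: b→-3 (≡5 mod 8), so (4,5,4)→(4,-3,3)
flip: (4,-3,3)→(3,3,4)
reduced (well bottom): (3,3,4) with a≤c, −a<b≤a
well minimum = a = 3

3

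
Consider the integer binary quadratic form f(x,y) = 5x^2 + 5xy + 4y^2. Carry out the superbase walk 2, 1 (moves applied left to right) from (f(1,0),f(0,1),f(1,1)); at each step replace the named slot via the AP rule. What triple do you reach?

start (5,4,14) = (f(1,0),f(0,1),f(1,1))
replace slot 2: 2·(5+14) − 4 = 34 → (5,34,14)
replace slot 1: 2·(34+14) − 5 = 91 → (91,34,14)

91,34,14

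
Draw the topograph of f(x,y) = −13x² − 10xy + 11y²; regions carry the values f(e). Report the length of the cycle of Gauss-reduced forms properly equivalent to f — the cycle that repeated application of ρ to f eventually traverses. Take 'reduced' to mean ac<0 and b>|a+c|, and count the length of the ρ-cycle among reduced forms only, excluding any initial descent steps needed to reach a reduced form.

D = 672, ⌊√D⌋ = 25
descent: ρ → (11,10,-13)  [lands on river]
river: ρ → (-13,16,8)
river: ρ → (8,16,-13)
river: ρ → (-13,10,11)
river: ρ → (11,12,-12)
river: ρ → (-12,12,11)
ρ-cycle length = 6 (tail of 1 descent step not counted)

6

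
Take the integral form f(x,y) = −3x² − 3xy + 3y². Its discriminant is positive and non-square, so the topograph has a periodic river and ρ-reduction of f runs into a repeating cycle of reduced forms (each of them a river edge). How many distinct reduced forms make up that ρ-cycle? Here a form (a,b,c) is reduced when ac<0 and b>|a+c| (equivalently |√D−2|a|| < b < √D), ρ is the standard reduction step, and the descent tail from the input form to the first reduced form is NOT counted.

D = 45, ⌊√D⌋ = 6
descent: ρ → (3,3,-3)  [lands on river]
river: ρ → (-3,3,3)
ρ-cycle length = 2 (tail of 1 descent step not counted)

2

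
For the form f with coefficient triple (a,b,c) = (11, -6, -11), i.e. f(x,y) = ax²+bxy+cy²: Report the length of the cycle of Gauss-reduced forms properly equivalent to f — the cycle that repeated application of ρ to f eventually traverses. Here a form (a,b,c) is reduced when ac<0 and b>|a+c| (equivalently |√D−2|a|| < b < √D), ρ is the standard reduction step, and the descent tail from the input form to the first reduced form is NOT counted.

D = 520, ⌊√D⌋ = 22
descent: ρ → (-11,6,11)  [lands on river]
river: ρ → (11,16,-6)
river: ρ → (-6,20,5)
river: ρ → (5,20,-6)
river: ρ → (-6,16,11)
river: ρ → (11,6,-11)
river: ρ → (-11,16,6)
river: ρ → (6,20,-5)
river: ρ → (-5,20,6)
river: ρ → (6,16,-11)
ρ-cycle length = 10 (tail of 1 descent step not counted)

10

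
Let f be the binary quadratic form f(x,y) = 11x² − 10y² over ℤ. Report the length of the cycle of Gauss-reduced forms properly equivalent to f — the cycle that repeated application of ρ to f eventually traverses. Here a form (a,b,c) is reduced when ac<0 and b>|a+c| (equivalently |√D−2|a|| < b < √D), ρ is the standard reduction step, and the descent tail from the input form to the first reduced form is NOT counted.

D = 440, ⌊√D⌋ = 20
descent: ρ → (-10,20,1)  [lands on river]
river: ρ → (1,20,-10)
ρ-cycle length = 2 (tail of 1 descent step not counted)

2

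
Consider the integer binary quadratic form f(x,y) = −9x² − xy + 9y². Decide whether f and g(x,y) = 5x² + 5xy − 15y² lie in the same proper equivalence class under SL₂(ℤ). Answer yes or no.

D₁ = 325, D₂ = 325
river cycle of f (length 6): (9, 1, -9), (-9, 17, 1), (1, 17, -9), (-9, 1, 9), (9, 17, -1), (-1, 17, 9)
river cycle of g (length 2): (5, 15, -5), (-5, 15, 5)
cycles differ ⇒ inequivalent

no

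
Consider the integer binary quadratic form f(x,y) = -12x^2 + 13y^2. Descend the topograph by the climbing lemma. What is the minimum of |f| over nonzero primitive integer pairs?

descent: ρ → (13,0,-12)
descent: ρ → (-12,24,1)  [lands on river]
river: ρ → (1,24,-12)
closes: descent 2, river 2
min |a| on river = 1

1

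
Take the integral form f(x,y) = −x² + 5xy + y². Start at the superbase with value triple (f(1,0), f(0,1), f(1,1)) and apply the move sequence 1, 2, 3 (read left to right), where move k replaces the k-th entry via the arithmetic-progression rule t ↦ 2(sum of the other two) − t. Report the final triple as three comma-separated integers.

start (-1,1,5) = (f(1,0),f(0,1),f(1,1))
replace slot 1: 2·(1+5) − (-1) = 13 → (13,1,5)
replace slot 2: 2·(13+5) − 1 = 35 → (13,35,5)
replace slot 3: 2·(13+35) − 5 = 91 → (13,35,91)

13,35,91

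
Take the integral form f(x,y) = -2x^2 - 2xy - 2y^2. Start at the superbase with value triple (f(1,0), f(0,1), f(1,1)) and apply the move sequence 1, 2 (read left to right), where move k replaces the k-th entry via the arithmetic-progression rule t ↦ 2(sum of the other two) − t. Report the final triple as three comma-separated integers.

start (-2,-2,-6) = (f(1,0),f(0,1),f(1,1))
replace slot 1: 2·((-2)+(-6)) − (-2) = -14 → (-14,-2,-6)
replace slot 2: 2·((-14)+(-6)) − (-2) = -38 → (-14,-38,-6)

-14,-38,-6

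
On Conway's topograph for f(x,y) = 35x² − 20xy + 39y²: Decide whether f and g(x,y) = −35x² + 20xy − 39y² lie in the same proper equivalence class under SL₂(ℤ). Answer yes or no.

D₁ = -5060, D₂ = -5060
f: reduced (well bottom): (35,-20,39) with a≤c, −a<b≤a
g is negative-definite; reduce −g:
−g: reduced (well bottom): (35,-20,39) with a≤c, −a<b≤a
flip sign back: reduced form of g is (-35,20,-39)
reduced forms (35, -20, 39) vs (-35, 20, -39) ⇒ inequivalent

no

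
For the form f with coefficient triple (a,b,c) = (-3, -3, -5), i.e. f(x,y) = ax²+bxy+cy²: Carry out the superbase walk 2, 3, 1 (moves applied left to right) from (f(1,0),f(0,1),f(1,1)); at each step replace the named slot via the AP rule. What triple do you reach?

start (-3,-5,-11) = (f(1,0),f(0,1),f(1,1))
replace slot 2: 2·((-3)+(-11)) − (-5) = -23 → (-3,-23,-11)
replace slot 3: 2·((-3)+(-23)) − (-11) = -41 → (-3,-23,-41)
replace slot 1: 2·((-23)+(-41)) − (-3) = -125 → (-125,-23,-41)

-125,-23,-41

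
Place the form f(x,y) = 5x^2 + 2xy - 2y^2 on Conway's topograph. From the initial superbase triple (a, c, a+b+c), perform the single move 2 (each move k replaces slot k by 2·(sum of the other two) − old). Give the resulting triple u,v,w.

start (5,-2,5) = (f(1,0),f(0,1),f(1,1))
replace slot 2: 2·(5+5) − (-2) = 22 → (5,22,5)

5,22,5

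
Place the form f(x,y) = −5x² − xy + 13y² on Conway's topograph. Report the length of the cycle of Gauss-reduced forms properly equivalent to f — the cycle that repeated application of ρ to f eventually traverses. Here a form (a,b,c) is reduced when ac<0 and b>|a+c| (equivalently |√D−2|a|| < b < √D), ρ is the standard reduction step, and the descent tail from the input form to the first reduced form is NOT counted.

D = 261, ⌊√D⌋ = 16
descent: ρ → (13,1,-5)
descent: ρ → (-5,9,9)  [lands on river]
river: ρ → (9,9,-5)
river: ρ → (-5,11,7)
river: ρ → (7,3,-9)
river: ρ → (-9,15,1)
river: ρ → (1,15,-9)
river: ρ → (-9,3,7)
river: ρ → (7,11,-5)
ρ-cycle length = 8 (tail of 2 descent steps not counted)

8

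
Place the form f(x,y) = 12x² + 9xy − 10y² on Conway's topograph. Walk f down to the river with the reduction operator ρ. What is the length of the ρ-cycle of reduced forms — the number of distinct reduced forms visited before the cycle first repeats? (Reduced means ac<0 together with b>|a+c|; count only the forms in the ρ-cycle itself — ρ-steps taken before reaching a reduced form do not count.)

D = 561, ⌊√D⌋ = 23
river: ρ → (-10,11,11)
river: ρ → (11,11,-10)
river: ρ → (-10,9,12)
river: ρ → (12,15,-7)
river: ρ → (-7,13,14)
river: ρ → (14,15,-6)
river: ρ → (-6,21,5)
river: ρ → (5,19,-10)
river: ρ → (-10,21,3)
river: ρ → (3,21,-10)
river: ρ → (-10,19,5)
river: ρ → (5,21,-6)
river: ρ → (-6,15,14)
river: ρ → (14,13,-7)
river: ρ → (-7,15,12)
river: ρ → (12,9,-10)
ρ-cycle length = 16 (tail of 0 descent steps not counted)

16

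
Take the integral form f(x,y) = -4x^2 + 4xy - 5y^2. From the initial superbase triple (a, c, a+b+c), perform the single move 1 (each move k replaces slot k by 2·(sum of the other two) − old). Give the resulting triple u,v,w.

start (-4,-5,-5) = (f(1,0),f(0,1),f(1,1))
replace slot 1: 2·((-5)+(-5)) − (-4) = -16 → (-16,-5,-5)

-16,-5,-5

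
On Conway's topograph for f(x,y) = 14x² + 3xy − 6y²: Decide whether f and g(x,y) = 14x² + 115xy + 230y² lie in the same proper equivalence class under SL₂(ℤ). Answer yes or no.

D₁ = 345, D₂ = 345
river cycle of f (length 10): (-6, 9, 11), (11, 13, -4), (-4, 11, 14), (14, 17, -1), (-1, 17, 14), (14, 11, -4), (-4, 13, 11), (11, 9, -6), (-6, 15, 5), (5, 15, -6)
river cycle of g (length 10): (-6, 9, 11), (11, 13, -4), (-4, 11, 14), (14, 17, -1), (-1, 17, 14), (14, 11, -4), (-4, 13, 11), (11, 9, -6), (-6, 15, 5), (5, 15, -6)
cycles coincide ⇒ equivalent

yes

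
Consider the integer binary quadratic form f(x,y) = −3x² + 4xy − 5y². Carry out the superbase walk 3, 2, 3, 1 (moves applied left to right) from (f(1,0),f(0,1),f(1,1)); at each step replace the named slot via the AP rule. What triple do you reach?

start (-3,-5,-4) = (f(1,0),f(0,1),f(1,1))
replace slot 3: 2·((-3)+(-5)) − (-4) = -12 → (-3,-5,-12)
replace slot 2: 2·((-3)+(-12)) − (-5) = -25 → (-3,-25,-12)
replace slot 3: 2·((-3)+(-25)) − (-12) = -44 → (-3,-25,-44)
replace slot 1: 2·((-25)+(-44)) − (-3) = -135 → (-135,-25,-44)

-135,-25,-44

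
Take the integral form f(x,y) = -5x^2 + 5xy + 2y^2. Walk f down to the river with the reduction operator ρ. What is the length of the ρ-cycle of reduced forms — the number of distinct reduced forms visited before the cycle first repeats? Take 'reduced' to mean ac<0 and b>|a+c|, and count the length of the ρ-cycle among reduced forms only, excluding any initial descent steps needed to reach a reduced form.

D = 65, ⌊√D⌋ = 8
river: ρ → (2,7,-2)
river: ρ → (-2,5,5)
river: ρ → (5,5,-2)
river: ρ → (-2,7,2)
river: ρ → (2,5,-5)
river: ρ → (-5,5,2)
ρ-cycle length = 6 (tail of 0 descent steps not counted)

6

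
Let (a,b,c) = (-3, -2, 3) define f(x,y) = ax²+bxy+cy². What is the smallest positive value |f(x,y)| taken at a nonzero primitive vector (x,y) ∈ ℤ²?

descent: ρ → (3,2,-3)  [lands on river]
river: ρ → (-3,4,2)
river: ρ → (2,4,-3)
river: ρ → (-3,2,3)
river: ρ → (3,4,-2)
river: ρ → (-2,4,3)
closes: descent 1, river 6
min |a| on river = 2

2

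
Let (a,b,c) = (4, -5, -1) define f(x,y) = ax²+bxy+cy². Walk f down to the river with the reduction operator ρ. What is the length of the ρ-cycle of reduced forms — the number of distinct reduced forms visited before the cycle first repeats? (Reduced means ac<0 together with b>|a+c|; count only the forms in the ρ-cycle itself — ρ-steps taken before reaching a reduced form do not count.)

D = 41, ⌊√D⌋ = 6
descent: ρ → (-1,5,4)  [lands on river]
river: ρ → (4,3,-2)
river: ρ → (-2,5,2)
river: ρ → (2,3,-4)
river: ρ → (-4,5,1)
river: ρ → (1,5,-4)
river: ρ → (-4,3,2)
river: ρ → (2,5,-2)
river: ρ → (-2,3,4)
river: ρ → (4,5,-1)
ρ-cycle length = 10 (tail of 1 descent step not counted)

10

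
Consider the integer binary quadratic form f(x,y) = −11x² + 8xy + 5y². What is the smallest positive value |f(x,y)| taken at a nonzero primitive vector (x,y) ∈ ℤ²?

river: ρ → (5,12,-7)
river: ρ → (-7,16,1)
river: ρ → (1,16,-7)
river: ρ → (-7,12,5)
river: ρ → (5,8,-11)
river: ρ → (-11,14,2)
river: ρ → (2,14,-11)
river: ρ → (-11,8,5)
closes: descent 0, river 8
min |a| on river = 1

1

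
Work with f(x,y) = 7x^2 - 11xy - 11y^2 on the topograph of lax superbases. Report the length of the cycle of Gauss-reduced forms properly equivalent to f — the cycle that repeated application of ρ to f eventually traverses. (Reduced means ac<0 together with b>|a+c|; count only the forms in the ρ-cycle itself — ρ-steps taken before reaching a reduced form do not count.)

D = 429, ⌊√D⌋ = 20
descent: ρ → (-11,11,7)  [lands on river]
river: ρ → (7,17,-5)
river: ρ → (-5,13,13)
river: ρ → (13,13,-5)
river: ρ → (-5,17,7)
river: ρ → (7,11,-11)
ρ-cycle length = 6 (tail of 1 descent step not counted)

6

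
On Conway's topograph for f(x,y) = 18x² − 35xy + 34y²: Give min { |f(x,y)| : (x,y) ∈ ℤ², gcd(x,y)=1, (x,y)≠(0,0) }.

translate: b→1 (≡-35 mod 36), so (18,-35,34)→(18,1,17)
flip: (18,1,17)→(17,-1,18)
reduced (well bottom): (17,-1,18) with a≤c, −a<b≤a
well minimum = a = 17

17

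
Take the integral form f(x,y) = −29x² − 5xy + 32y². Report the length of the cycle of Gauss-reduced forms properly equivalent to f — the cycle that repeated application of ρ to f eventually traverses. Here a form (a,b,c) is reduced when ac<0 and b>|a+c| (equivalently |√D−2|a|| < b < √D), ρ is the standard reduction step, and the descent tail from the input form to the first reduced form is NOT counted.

D = 3737, ⌊√D⌋ = 61
descent: ρ → (32,5,-29)  [lands on river]
river: ρ → (-29,53,8)
river: ρ → (8,59,-8)
river: ρ → (-8,53,29)
river: ρ → (29,5,-32)
river: ρ → (-32,59,2)
river: ρ → (2,61,-2)
river: ρ → (-2,59,32)
ρ-cycle length = 8 (tail of 1 descent step not counted)

8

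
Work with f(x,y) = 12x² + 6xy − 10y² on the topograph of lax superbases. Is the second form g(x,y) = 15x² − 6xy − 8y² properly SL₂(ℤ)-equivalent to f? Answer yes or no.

D₁ = 516, D₂ = 516
river cycle of f (length 10): (-10, 14, 8), (8, 18, -6), (-6, 18, 8), (8, 14, -10), (-10, 6, 12), (12, 18, -4), (-4, 22, 2), (2, 22, -4), (-4, 18, 12), (12, 6, -10)
river cycle of g (length 10): (-8, 22, 1), (1, 22, -8), (-8, 10, 13), (13, 16, -5), (-5, 14, 16), (16, 18, -3), (-3, 18, 16), (16, 14, -5), (-5, 16, 13), (13, 10, -8)
cycles differ ⇒ inequivalent

no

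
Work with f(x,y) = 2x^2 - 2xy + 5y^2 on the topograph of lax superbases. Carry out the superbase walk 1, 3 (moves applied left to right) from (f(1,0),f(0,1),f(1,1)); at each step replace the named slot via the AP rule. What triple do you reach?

start (2,5,5) = (f(1,0),f(0,1),f(1,1))
replace slot 1: 2·(5+5) − 2 = 18 → (18,5,5)
replace slot 3: 2·(18+5) − 5 = 41 → (18,5,41)

18,5,41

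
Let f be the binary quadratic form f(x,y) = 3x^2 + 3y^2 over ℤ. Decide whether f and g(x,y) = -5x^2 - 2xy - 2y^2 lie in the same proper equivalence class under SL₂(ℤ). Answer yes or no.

D₁ = -36, D₂ = -36
f: reduced (well bottom): (3,0,3) with a≤c, −a<b≤a
g is negative-definite; reduce −g:
−g: flip: (5,2,2)→(2,-2,5)
−g: translate: b→2 (≡-2 mod 4), so (2,-2,5)→(2,2,5)
−g: reduced (well bottom): (2,2,5) with a≤c, −a<b≤a
flip sign back: reduced form of g is (-2,-2,-5)
reduced forms (3, 0, 3) vs (-2, -2, -5) ⇒ inequivalent

no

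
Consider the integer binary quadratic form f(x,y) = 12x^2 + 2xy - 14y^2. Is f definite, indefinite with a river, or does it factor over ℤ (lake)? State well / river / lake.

D = b²−4ac = 2² − 4·12·(-14) = 676
D = 26² is a perfect square ⇒ form factors over ℤ ⇒ lakes

lake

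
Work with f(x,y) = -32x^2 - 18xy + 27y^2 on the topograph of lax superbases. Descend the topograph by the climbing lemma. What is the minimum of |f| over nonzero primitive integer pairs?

descent: ρ → (27,18,-32)  [lands on river]
river: ρ → (-32,46,13)
river: ρ → (13,58,-8)
river: ρ → (-8,54,27)
river: ρ → (27,54,-8)
river: ρ → (-8,58,13)
river: ρ → (13,46,-32)
river: ρ → (-32,18,27)
river: ρ → (27,36,-23)
river: ρ → (-23,56,7)
river: ρ → (7,56,-23)
river: ρ → (-23,36,27)
closes: descent 1, river 12
min |a| on river = 7

7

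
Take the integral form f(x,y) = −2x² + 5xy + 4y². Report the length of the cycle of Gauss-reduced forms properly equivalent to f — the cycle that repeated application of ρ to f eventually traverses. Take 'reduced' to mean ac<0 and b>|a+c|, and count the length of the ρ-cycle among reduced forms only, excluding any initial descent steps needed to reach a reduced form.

D = 57, ⌊√D⌋ = 7
river: ρ → (4,3,-3)
river: ρ → (-3,3,4)
river: ρ → (4,5,-2)
river: ρ → (-2,7,1)
river: ρ → (1,7,-2)
river: ρ → (-2,5,4)
ρ-cycle length = 6 (tail of 0 descent steps not counted)

6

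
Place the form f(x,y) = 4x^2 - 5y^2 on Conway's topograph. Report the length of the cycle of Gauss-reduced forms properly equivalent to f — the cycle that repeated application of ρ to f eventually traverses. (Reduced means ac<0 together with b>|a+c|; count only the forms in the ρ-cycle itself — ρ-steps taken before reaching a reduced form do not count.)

D = 80, ⌊√D⌋ = 8
descent: ρ → (-5,0,4)
descent: ρ → (4,8,-1)  [lands on river]
river: ρ → (-1,8,4)
ρ-cycle length = 2 (tail of 2 descent steps not counted)

2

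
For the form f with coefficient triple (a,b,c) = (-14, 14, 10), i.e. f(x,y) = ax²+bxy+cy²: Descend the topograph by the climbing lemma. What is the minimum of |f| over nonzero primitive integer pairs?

river: ρ → (10,26,-2)
river: ρ → (-2,26,10)
river: ρ → (10,14,-14)
river: ρ → (-14,14,10)
closes: descent 0, river 4
min |a| on river = 2

2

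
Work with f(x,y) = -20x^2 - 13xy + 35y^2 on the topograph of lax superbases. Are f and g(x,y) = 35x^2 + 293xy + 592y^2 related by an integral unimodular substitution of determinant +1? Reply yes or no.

D₁ = 2969, D₂ = 2969
river cycle of f (length 90): (-20, 27, 28), (28, 29, -19), (-19, 47, 10), (10, 53, -4), (-4, 51, 23), (23, 41, -14), (-14, 43, 20), (20, 37, -20), (-20, 43, 14), (14, 41, -23), … (80 more)
river cycle of g (length 90): (-20, 27, 28), (28, 29, -19), (-19, 47, 10), (10, 53, -4), (-4, 51, 23), (23, 41, -14), (-14, 43, 20), (20, 37, -20), (-20, 43, 14), (14, 41, -23), … (80 more)
cycles coincide ⇒ equivalent

yes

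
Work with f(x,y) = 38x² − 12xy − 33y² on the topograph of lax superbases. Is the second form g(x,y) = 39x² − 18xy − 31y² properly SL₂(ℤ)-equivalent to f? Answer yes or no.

D₁ = 5160, D₂ = 5160
river cycle of f (length 8): (-33, 12, 38), (38, 64, -7), (-7, 62, 47), (47, 32, -22), (-22, 56, 23), (23, 36, -42), (-42, 48, 17), (17, 54, -33)
river cycle of g (length 8): (-31, 18, 39), (39, 60, -10), (-10, 60, 39), (39, 18, -31), (-31, 44, 26), (26, 60, -15), (-15, 60, 26), (26, 44, -31)
cycles differ ⇒ inequivalent

no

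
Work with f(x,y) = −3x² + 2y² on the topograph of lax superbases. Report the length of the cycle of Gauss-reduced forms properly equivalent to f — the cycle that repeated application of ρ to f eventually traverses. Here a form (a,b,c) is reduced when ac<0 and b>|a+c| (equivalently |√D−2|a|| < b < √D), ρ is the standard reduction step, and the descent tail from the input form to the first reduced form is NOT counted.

D = 24, ⌊√D⌋ = 4
descent: ρ → (2,4,-1)  [lands on river]
river: ρ → (-1,4,2)
ρ-cycle length = 2 (tail of 1 descent step not counted)

2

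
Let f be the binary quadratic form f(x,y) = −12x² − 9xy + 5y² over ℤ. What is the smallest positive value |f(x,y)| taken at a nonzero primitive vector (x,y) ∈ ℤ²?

descent: ρ → (5,9,-12)  [lands on river]
river: ρ → (-12,15,2)
river: ρ → (2,17,-4)
river: ρ → (-4,15,6)
river: ρ → (6,9,-10)
river: ρ → (-10,11,5)
closes: descent 1, river 6
min |a| on river = 2

2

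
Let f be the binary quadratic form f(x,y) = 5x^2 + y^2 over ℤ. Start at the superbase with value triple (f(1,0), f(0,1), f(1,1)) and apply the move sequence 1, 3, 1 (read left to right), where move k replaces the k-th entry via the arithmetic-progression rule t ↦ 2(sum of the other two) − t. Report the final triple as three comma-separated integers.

start (5,1,6) = (f(1,0),f(0,1),f(1,1))
replace slot 1: 2·(1+6) − 5 = 9 → (9,1,6)
replace slot 3: 2·(9+1) − 6 = 14 → (9,1,14)
replace slot 1: 2·(1+14) − 9 = 21 → (21,1,14)

21,1,14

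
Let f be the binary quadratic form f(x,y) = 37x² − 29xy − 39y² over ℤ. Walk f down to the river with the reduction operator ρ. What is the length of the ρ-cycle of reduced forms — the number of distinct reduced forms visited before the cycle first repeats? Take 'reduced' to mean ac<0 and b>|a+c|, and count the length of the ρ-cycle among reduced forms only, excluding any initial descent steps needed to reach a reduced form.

D = 6613, ⌊√D⌋ = 81
descent: ρ → (-39,29,37)  [lands on river]
river: ρ → (37,45,-31)
river: ρ → (-31,79,3)
river: ρ → (3,77,-57)
river: ρ → (-57,37,23)
river: ρ → (23,55,-39)
river: ρ → (-39,23,39)
river: ρ → (39,55,-23)
river: ρ → (-23,37,57)
river: ρ → (57,77,-3)
river: ρ → (-3,79,31)
river: ρ → (31,45,-37)
river: ρ → (-37,29,39)
river: ρ → (39,49,-27)
river: ρ → (-27,59,29)
river: ρ → (29,57,-29)
river: ρ → (-29,59,27)
river: ρ → (27,49,-39)
ρ-cycle length = 18 (tail of 1 descent step not counted)

18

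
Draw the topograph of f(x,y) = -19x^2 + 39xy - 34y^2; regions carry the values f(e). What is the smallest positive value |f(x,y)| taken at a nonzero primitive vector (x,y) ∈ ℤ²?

translate: b→-1 (≡-39 mod 38), so (19,-39,34)→(19,-1,14)
flip: (19,-1,14)→(14,1,19)
reduced (well bottom): (14,1,19) with a≤c, −a<b≤a
well minimum |f| = |-14| = 14 (negative-definite)

14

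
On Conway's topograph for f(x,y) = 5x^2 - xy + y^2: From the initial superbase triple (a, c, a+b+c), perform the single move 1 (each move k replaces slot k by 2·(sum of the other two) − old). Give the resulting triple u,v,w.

start (5,1,5) = (f(1,0),f(0,1),f(1,1))
replace slot 1: 2·(1+5) − 5 = 7 → (7,1,5)

7,1,5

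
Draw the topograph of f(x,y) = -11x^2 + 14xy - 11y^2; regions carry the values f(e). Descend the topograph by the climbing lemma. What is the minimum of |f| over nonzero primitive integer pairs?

translate: b→8 (≡-14 mod 22), so (11,-14,11)→(11,8,8)
flip: (11,8,8)→(8,-8,11)
translate: b→8 (≡-8 mod 16), so (8,-8,11)→(8,8,11)
reduced (well bottom): (8,8,11) with a≤c, −a<b≤a
well minimum |f| = |-8| = 8 (negative-definite)

8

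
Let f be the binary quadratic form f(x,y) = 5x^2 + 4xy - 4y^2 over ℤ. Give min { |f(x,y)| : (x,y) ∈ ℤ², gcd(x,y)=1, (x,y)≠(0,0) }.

river: ρ → (-4,4,5)
river: ρ → (5,6,-3)
river: ρ → (-3,6,5)
river: ρ → (5,4,-4)
closes: descent 0, river 4
min |a| on river = 3

3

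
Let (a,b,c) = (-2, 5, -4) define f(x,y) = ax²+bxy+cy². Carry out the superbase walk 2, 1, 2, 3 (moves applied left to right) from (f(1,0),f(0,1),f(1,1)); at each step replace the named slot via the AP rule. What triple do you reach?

start (-2,-4,-1) = (f(1,0),f(0,1),f(1,1))
replace slot 2: 2·((-2)+(-1)) − (-4) = -2 → (-2,-2,-1)
replace slot 1: 2·((-2)+(-1)) − (-2) = -4 → (-4,-2,-1)
replace slot 2: 2·((-4)+(-1)) − (-2) = -8 → (-4,-8,-1)
replace slot 3: 2·((-4)+(-8)) − (-1) = -23 → (-4,-8,-23)

-4,-8,-23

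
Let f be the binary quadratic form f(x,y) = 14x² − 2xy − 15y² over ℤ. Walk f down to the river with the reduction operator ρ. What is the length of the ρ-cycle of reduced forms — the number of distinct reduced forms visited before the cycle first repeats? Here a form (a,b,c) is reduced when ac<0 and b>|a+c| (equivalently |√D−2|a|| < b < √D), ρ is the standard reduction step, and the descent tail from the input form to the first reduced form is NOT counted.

D = 844, ⌊√D⌋ = 29
descent: ρ → (-15,2,14)  [lands on river]
river: ρ → (14,26,-3)
river: ρ → (-3,28,5)
river: ρ → (5,22,-18)
river: ρ → (-18,14,9)
river: ρ → (9,22,-10)
river: ρ → (-10,18,13)
river: ρ → (13,8,-15)
river: ρ → (-15,22,6)
river: ρ → (6,26,-7)
river: ρ → (-7,16,21)
river: ρ → (21,26,-2)
river: ρ → (-2,26,21)
river: ρ → (21,16,-7)
river: ρ → (-7,26,6)
river: ρ → (6,22,-15)
river: ρ → (-15,8,13)
river: ρ → (13,18,-10)
river: ρ → (-10,22,9)
river: ρ → (9,14,-18)
river: ρ → (-18,22,5)
river: ρ → (5,28,-3)
river: ρ → (-3,26,14)
river: ρ → (14,2,-15)
river: ρ → (-15,28,1)
river: ρ → (1,28,-15)
ρ-cycle length = 26 (tail of 1 descent step not counted)

26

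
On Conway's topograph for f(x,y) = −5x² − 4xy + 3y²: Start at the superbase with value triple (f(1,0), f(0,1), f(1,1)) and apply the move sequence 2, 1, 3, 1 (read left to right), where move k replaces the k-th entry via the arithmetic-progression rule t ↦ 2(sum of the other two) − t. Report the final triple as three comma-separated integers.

start (-5,3,-6) = (f(1,0),f(0,1),f(1,1))
replace slot 2: 2·((-5)+(-6)) − 3 = -25 → (-5,-25,-6)
replace slot 1: 2·((-25)+(-6)) − (-5) = -57 → (-57,-25,-6)
replace slot 3: 2·((-57)+(-25)) − (-6) = -158 → (-57,-25,-158)
replace slot 1: 2·((-25)+(-158)) − (-57) = -309 → (-309,-25,-158)

-309,-25,-158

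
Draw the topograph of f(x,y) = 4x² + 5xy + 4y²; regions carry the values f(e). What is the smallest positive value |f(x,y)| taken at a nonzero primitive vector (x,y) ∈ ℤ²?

translate: b→-3 (≡5 mod 8), so (4,5,4)→(4,-3,3)
flip: (4,-3,3)→(3,3,4)
reduced (well bottom): (3,3,4) with a≤c, −a<b≤a
well minimum = a = 3

3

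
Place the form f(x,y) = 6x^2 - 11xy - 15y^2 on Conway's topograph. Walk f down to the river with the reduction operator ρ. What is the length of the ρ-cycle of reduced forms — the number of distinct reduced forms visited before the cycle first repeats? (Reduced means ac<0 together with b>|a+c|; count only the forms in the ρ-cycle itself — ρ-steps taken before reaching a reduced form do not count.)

D = 481, ⌊√D⌋ = 21
descent: ρ → (-15,11,6)  [lands on river]
river: ρ → (6,13,-13)
river: ρ → (-13,13,6)
river: ρ → (6,11,-15)
river: ρ → (-15,19,2)
river: ρ → (2,21,-5)
river: ρ → (-5,19,6)
river: ρ → (6,17,-8)
river: ρ → (-8,15,8)
river: ρ → (8,17,-6)
river: ρ → (-6,19,5)
river: ρ → (5,21,-2)
river: ρ → (-2,19,15)
river: ρ → (15,11,-6)
river: ρ → (-6,13,13)
river: ρ → (13,13,-6)
river: ρ → (-6,11,15)
river: ρ → (15,19,-2)
river: ρ → (-2,21,5)
river: ρ → (5,19,-6)
river: ρ → (-6,17,8)
river: ρ → (8,15,-8)
river: ρ → (-8,17,6)
river: ρ → (6,19,-5)
river: ρ → (-5,21,2)
river: ρ → (2,19,-15)
ρ-cycle length = 26 (tail of 1 descent step not counted)

26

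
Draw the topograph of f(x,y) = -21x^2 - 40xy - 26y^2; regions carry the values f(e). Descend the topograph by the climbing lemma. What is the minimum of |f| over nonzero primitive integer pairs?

translate: b→-2 (≡40 mod 42), so (21,40,26)→(21,-2,7)
flip: (21,-2,7)→(7,2,21)
reduced (well bottom): (7,2,21) with a≤c, −a<b≤a
well minimum |f| = |-7| = 7 (negative-definite)

7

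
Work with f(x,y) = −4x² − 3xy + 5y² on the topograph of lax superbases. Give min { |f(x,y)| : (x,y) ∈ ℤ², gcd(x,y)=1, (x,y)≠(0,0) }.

descent: ρ → (5,3,-4)  [lands on river]
river: ρ → (-4,5,4)
river: ρ → (4,3,-5)
river: ρ → (-5,7,2)
river: ρ → (2,9,-1)
river: ρ → (-1,9,2)
river: ρ → (2,7,-5)
river: ρ → (-5,3,4)
river: ρ → (4,5,-4)
river: ρ → (-4,3,5)
river: ρ → (5,7,-2)
river: ρ → (-2,9,1)
river: ρ → (1,9,-2)
river: ρ → (-2,7,5)
closes: descent 1, river 14
min |a| on river = 1

1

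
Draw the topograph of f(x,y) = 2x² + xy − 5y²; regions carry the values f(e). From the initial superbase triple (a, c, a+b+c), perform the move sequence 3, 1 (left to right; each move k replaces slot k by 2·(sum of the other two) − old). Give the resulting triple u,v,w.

start (2,-5,-2) = (f(1,0),f(0,1),f(1,1))
replace slot 3: 2·(2+(-5)) − (-2) = -4 → (2,-5,-4)
replace slot 1: 2·((-5)+(-4)) − 2 = -20 → (-20,-5,-4)

-20,-5,-4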